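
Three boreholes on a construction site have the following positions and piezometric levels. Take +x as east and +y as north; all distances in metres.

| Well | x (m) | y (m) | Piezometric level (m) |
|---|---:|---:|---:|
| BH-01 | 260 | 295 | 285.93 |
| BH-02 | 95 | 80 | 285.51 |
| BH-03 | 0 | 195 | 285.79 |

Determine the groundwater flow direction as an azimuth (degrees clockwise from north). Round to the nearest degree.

Three-point gradient (reference BH-01): Δ to BH-02 = (-165, -215, -0.42), Δ to BH-03 = (-260, -100, -0.14).
∂h/∂x = -0.0003020, ∂h/∂y = +0.002185 (det = -39400).
Flow direction (−∇h) has components (+0.0003020 E, -0.002185 N).
Azimuth = atan2(E, N) = atan2(+0.0003020, -0.002185) = 172.1° ≈ 172°.

172°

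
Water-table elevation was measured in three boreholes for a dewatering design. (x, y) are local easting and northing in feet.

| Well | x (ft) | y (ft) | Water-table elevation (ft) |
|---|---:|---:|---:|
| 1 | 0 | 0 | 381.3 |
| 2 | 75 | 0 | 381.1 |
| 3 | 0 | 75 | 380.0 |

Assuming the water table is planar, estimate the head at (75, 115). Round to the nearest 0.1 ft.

379.1 ft

∂h/∂x = (381.1 − 381.3) / (75 − 0) = -0.002667
∂h/∂y = (380.0 − 381.3) / (75 − 0) = -0.01733
h(75, 115) = 381.3 + (-0.002667)·(75) + (-0.01733)·(115) = 381.3 -0.200 -1.993 = 379.107 ft.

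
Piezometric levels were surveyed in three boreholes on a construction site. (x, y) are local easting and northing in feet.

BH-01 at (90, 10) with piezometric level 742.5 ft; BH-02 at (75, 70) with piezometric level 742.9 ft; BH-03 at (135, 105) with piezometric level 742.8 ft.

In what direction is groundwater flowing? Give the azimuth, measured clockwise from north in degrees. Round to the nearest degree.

138°

Three-point gradient (reference BH-01): Δ to BH-02 = (-15, 60, +0.4), Δ to BH-03 = (45, 95, +0.3).
∂h/∂x = -0.004848, ∂h/∂y = +0.005455 (det = -4125).
Flow direction (−∇h) has components (+0.004848 E, -0.005455 N).
Azimuth = atan2(E, N) = atan2(+0.004848, -0.005455) = 138.4° ≈ 138°.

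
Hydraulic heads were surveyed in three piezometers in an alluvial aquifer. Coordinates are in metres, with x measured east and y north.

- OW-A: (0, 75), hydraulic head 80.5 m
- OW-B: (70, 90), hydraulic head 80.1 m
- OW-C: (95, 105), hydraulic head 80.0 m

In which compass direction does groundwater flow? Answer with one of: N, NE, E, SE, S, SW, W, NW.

Taking OW-A as reference: OW-B−OW-A = (70, 15, -0.4); OW-C−OW-A = (95, 30, -0.5).
Solve a·Δx + b·Δy = Δh: det = 70·30 − 95·15 = 675.
∂h/∂x = [(-0.4)·30 − (-0.5)·15] / 675 = -0.006667
∂h/∂y = [70·(-0.5) − 95·(-0.4)] / 675 = +0.004444
Flow = −∇h = (+0.006667 east, -0.004444 north), which points southeast.

SE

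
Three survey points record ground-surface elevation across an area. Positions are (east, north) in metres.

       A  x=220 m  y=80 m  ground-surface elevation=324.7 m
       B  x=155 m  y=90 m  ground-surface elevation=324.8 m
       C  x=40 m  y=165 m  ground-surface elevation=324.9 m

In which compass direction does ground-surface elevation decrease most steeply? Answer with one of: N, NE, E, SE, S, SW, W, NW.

NE

Three-point gradient (reference A): Δ to B = (-65, 10, +0.1), Δ to C = (-180, 85, +0.2).
∂z/∂x = -0.001745, ∂z/∂y = -0.001342 (det = -3725).
Steepest decrease is along −∇f = (+0.001745 E, +0.001342 N) → northeast.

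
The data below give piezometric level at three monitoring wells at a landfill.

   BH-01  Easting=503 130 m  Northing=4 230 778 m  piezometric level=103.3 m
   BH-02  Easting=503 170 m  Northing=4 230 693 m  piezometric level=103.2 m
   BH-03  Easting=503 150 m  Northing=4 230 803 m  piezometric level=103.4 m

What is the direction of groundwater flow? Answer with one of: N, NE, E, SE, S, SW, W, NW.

SW

Taking BH-01 as reference: BH-02−BH-01 = (40, -85, -0.1); BH-03−BH-01 = (20, 25, +0.1).
Determinant of the coordinate differences = 40·25 − 20·(-85) = 2700.
∂h/∂x = [(-0.1)·25 − (+0.1)·(-85)] / 2700 = +0.002222
∂h/∂y = [40·(+0.1) − 20·(-0.1)] / 2700 = +0.002222
Flow = −∇h = (-0.002222 east, -0.002222 north), which points southwest.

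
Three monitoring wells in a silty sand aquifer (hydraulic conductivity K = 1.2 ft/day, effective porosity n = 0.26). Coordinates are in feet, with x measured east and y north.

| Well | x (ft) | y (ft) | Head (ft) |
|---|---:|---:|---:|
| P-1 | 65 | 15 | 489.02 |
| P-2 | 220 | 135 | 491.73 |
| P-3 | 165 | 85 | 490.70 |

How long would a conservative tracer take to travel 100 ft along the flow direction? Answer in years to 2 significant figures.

4.3 years

With h = a·x + b·y + c and P-1 as origin, the differences give:
  155·a + 120·b = +2.71
  100·a + 70·b = +1.68
Eliminate b (×70 and ×120, subtract): -1150·a = -11.900 → a = ∂h/∂x = +0.01035
Back-substitute: b = ∂h/∂y = +0.009217.
|∇h| = √(0.01035² + 0.009217²) = 0.01386
Seepage velocity v = K·i/n = 1.2 × 0.01386 / 0.26 = 0.06397 ft/day.
t = 100 / 0.06397 = 1563 days = 4.28 years.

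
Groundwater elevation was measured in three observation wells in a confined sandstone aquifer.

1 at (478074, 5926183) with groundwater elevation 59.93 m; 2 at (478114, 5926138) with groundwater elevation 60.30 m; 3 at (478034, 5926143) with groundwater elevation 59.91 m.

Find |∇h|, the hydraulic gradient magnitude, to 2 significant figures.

0.0062

Differences from 1: to 2 (Δx, Δy, Δh) = (40, -45, +0.37); to 3 = (-40, -40, -0.02).
Determinant of the coordinate differences = 40·(-40) − (-40)·(-45) = -3400.
∂h/∂x = [(+0.37)·(-40) − (-0.02)·(-45)] / -3400 = +0.004618
∂h/∂y = [40·(-0.02) − (-40)·(+0.37)] / -3400 = -0.004118
|∇h| = √(0.004618² + -0.004118²) = 0.006187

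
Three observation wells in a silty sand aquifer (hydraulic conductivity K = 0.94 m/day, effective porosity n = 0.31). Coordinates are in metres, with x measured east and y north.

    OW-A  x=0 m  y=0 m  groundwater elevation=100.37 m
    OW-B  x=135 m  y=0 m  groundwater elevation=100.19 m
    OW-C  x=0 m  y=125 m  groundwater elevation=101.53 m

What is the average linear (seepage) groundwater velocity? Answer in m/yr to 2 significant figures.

∂h/∂x = (100.19 − 100.37) / (135 − 0) = -0.001333
∂h/∂y = (101.53 − 100.37) / (125 − 0) = +0.009280
|∇h| = √(-0.001333² + 0.009280²) = 0.009375
Seepage velocity v = K·i/n = 0.94 × 0.009375 / 0.31 = 0.02843 m/day = 10.38 m/yr.

10 m/yr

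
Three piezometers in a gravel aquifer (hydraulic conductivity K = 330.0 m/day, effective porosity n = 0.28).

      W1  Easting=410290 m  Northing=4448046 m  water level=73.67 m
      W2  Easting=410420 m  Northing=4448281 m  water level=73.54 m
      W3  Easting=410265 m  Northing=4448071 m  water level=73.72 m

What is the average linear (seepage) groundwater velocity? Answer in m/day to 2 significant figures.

2.0 m/day

Three-point gradient (reference W1): Δ to W2 = (130, 235, -0.13), Δ to W3 = (-25, 25, +0.05).
∂h/∂x = -0.001644, ∂h/∂y = +0.0003562 (det = 9125).
|∇h| = √(-0.001644² + 0.0003562²) = 0.001682
Seepage velocity v = K·i/n = 330.0 × 0.001682 / 0.28 = 1.982 m/day.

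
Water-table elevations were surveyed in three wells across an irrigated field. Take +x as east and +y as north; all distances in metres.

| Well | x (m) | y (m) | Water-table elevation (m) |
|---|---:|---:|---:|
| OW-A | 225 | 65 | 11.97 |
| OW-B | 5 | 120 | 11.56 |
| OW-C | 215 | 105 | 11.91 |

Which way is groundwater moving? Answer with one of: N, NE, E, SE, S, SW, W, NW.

Three-point gradient (reference OW-A): Δ to OW-B = (-220, 55, -0.41), Δ to OW-C = (-10, 40, -0.06).
∂h/∂x = +0.001588, ∂h/∂y = -0.001103 (det = -8250).
Flow = −∇h = (-0.001588 east, +0.001103 north), which points northwest.

NW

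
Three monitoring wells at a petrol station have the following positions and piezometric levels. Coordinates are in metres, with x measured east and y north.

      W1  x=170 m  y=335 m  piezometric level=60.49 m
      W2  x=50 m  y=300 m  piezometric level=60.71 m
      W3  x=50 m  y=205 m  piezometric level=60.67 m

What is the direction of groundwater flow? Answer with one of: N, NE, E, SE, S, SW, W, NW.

E

With h = a·x + b·y + c and W1 as origin, the differences give:
  (-120)·a + (-35)·b = +0.22
  (-120)·a + (-130)·b = +0.18
Eliminate b (×(-130) and ×(-35), subtract): 11400·a = -22.300 → a = ∂h/∂x = -0.001956
Back-substitute: b = ∂h/∂y = +0.0004211.
Flow = −∇h = (+0.001956 east, -0.0004211 north), which points east.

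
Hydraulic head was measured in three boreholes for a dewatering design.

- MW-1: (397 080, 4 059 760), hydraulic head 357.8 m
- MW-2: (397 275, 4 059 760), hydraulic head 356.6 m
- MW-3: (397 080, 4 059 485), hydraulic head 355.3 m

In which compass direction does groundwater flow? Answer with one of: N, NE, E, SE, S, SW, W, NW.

∂h/∂x = (356.6 − 357.8) / (397275 − 397080) = -0.006154
∂h/∂y = (355.3 − 357.8) / (4059485 − 4059760) = +0.009091
Flow = −∇h = (+0.006154 east, -0.009091 north), which points southeast.

SE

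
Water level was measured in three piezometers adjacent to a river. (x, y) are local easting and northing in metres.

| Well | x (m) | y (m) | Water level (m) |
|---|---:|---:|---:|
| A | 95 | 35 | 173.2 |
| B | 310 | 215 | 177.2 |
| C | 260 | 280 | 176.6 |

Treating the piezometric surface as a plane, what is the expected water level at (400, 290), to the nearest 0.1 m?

178.9 m

Taking A as reference: B−A = (215, 180, +4.0); C−A = (165, 245, +3.4).
Determinant of the coordinate differences = 215·245 − 165·180 = 22975.
∂h/∂x = [(+4.0)·245 − (+3.4)·180] / 22975 = +0.01602
∂h/∂y = [215·(+3.4) − 165·(+4.0)] / 22975 = +0.003090
h(400, 290) = 173.2 + (+0.01602)·(305) + (+0.003090)·(255) = 173.2 +4.885 +0.788 = 178.873 m.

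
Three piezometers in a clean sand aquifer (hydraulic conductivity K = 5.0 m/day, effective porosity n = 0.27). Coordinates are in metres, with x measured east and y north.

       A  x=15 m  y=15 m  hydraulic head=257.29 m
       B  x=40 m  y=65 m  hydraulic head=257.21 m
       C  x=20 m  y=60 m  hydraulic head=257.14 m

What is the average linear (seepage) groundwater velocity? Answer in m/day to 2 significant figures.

Taking A as reference: B−A = (25, 50, -0.08); C−A = (5, 45, -0.15).
Determinant of the coordinate differences = 25·45 − 5·50 = 875.
∂h/∂x = [(-0.08)·45 − (-0.15)·50] / 875 = +0.004457
∂h/∂y = [25·(-0.15) − 5·(-0.08)] / 875 = -0.003829
|∇h| = √(0.004457² + -0.003829²) = 0.005876
Seepage velocity v = K·i/n = 5.0 × 0.005876 / 0.27 = 0.1088 m/day.

0.11 m/day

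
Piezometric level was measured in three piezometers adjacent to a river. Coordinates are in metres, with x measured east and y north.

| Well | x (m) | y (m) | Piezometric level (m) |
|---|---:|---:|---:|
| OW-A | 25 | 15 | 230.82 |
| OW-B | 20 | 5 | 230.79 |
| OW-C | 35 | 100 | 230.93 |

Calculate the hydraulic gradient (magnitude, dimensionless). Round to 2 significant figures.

With h = a·x + b·y + c and OW-A as origin, the differences give:
  (-5)·a + (-10)·b = -0.03
  10·a + 85·b = +0.11
Eliminate b (×85 and ×(-10), subtract): -325·a = -1.450 → a = ∂h/∂x = +0.004462
Back-substitute: b = ∂h/∂y = +0.0007692.
|∇h| = √(0.004462² + 0.0007692²) = 0.004528

0.0045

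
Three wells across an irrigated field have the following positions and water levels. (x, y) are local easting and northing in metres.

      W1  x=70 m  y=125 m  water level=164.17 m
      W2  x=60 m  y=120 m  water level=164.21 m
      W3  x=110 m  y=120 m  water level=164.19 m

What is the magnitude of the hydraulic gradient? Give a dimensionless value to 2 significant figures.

0.0072

Taking W1 as reference: W2−W1 = (-10, -5, +0.04); W3−W1 = (40, -5, +0.02).
Solve a·Δx + b·Δy = Δh: det = (-10)·(-5) − 40·(-5) = 250.
∂h/∂x = [(+0.04)·(-5) − (+0.02)·(-5)] / 250 = -0.0004000
∂h/∂y = [(-10)·(+0.02) − 40·(+0.04)] / 250 = -0.007200
|∇h| = √(-0.0004000² + -0.007200²) = 0.007211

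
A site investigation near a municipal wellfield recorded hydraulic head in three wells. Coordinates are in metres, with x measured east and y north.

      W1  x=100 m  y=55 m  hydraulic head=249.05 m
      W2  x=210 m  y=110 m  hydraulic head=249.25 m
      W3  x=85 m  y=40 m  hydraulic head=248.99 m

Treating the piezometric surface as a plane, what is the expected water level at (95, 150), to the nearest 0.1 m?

249.5 m

Differences from W1: to W2 (Δx, Δy, Δh) = (110, 55, +0.20); to W3 = (-15, -15, -0.06).
Solve a·Δx + b·Δy = Δh: det = 110·(-15) − (-15)·55 = -825.
∂h/∂x = [(+0.20)·(-15) − (-0.06)·55] / -825 = -0.0003636
∂h/∂y = [110·(-0.06) − (-15)·(+0.20)] / -825 = +0.004364
h(95, 150) = 249.05 + (-0.0003636)·(-5) + (+0.004364)·(95) = 249.05 +0.002 +0.415 = 249.466 m.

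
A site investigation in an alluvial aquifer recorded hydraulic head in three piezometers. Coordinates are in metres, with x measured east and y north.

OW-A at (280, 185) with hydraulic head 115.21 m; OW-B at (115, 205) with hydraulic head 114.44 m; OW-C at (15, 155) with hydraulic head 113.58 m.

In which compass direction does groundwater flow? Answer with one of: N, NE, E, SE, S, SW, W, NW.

SW

Differences from OW-A: to OW-B (Δx, Δy, Δh) = (-165, 20, -0.77); to OW-C = (-265, -30, -1.63).
Determinant of the coordinate differences = (-165)·(-30) − (-265)·20 = 10250.
∂h/∂x = [(-0.77)·(-30) − (-1.63)·20] / 10250 = +0.005434
∂h/∂y = [(-165)·(-1.63) − (-265)·(-0.77)] / 10250 = +0.006332
Flow = −∇h = (-0.005434 east, -0.006332 north), which points southwest.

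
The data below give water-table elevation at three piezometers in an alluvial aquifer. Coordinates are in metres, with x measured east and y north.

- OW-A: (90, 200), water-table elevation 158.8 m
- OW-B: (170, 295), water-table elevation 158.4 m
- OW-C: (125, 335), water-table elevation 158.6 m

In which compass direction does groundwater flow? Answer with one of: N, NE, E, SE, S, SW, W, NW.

E

Three-point gradient (reference OW-A): Δ to OW-B = (80, 95, -0.4), Δ to OW-C = (35, 135, -0.2).
∂h/∂x = -0.004682, ∂h/∂y = -0.0002676 (det = 7475).
Flow = −∇h = (+0.004682 east, +0.0002676 north), which points east.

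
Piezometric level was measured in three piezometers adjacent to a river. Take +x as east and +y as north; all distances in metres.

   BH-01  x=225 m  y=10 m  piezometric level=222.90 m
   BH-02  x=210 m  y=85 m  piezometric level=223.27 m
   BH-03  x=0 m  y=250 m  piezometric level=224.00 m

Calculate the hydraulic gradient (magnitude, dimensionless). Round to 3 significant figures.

0.00505

Taking BH-01 as reference: BH-02−BH-01 = (-15, 75, +0.37); BH-03−BH-01 = (-225, 240, +1.10).
Solve a·Δx + b·Δy = Δh: det = (-15)·240 − (-225)·75 = 13275.
∂h/∂x = [(+0.37)·240 − (+1.10)·75] / 13275 = +0.0004746
∂h/∂y = [(-15)·(+1.10) − (-225)·(+0.37)] / 13275 = +0.005028
|∇h| = √(0.0004746² + 0.005028²) = 0.00505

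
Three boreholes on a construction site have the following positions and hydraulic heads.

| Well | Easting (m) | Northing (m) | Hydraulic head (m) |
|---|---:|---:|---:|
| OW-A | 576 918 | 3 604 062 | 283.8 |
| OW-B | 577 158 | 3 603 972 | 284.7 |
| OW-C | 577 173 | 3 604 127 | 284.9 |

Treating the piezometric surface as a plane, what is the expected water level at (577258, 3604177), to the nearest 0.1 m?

285.3 m

Differences from OW-A: to OW-B (Δx, Δy, Δh) = (240, -90, +0.9); to OW-C = (255, 65, +1.1).
Determinant of the coordinate differences = 240·65 − 255·(-90) = 38550.
∂h/∂x = [(+0.9)·65 − (+1.1)·(-90)] / 38550 = +0.004086
∂h/∂y = [240·(+1.1) − 255·(+0.9)] / 38550 = +0.0008949
h(577258, 3604177) = 283.8 + (+0.004086)·(340) + (+0.0008949)·(115) = 283.8 +1.389 +0.103 = 285.292 m.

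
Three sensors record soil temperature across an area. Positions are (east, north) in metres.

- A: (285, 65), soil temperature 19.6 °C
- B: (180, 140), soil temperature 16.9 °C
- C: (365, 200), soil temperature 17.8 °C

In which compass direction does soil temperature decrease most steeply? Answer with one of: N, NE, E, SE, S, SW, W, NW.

NW

Differences from A: to B (Δx, Δy, Δh) = (-105, 75, -2.7); to C = (80, 135, -1.8).
Solve a·Δx + b·Δy = ΔT: det = (-105)·135 − 80·75 = -20175.
∂T/∂x = [(-2.7)·135 − (-1.8)·75] / -20175 = +0.01138
∂T/∂y = [(-105)·(-1.8) − 80·(-2.7)] / -20175 = -0.02007
Steepest decrease is along −∇f = (-0.01138 E, +0.02007 N) → northwest.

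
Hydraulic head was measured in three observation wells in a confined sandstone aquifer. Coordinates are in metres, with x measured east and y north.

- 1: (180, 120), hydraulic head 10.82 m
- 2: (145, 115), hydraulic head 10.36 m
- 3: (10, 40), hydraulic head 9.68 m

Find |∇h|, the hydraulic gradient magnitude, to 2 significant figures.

0.025

Differences from 1: to 2 (Δx, Δy, Δh) = (-35, -5, -0.46); to 3 = (-170, -80, -1.14).
Determinant of the coordinate differences = (-35)·(-80) − (-170)·(-5) = 1950.
∂h/∂x = [(-0.46)·(-80) − (-1.14)·(-5)] / 1950 = +0.01595
∂h/∂y = [(-35)·(-1.14) − (-170)·(-0.46)] / 1950 = -0.01964
|∇h| = √(0.01595² + -0.01964²) = 0.0253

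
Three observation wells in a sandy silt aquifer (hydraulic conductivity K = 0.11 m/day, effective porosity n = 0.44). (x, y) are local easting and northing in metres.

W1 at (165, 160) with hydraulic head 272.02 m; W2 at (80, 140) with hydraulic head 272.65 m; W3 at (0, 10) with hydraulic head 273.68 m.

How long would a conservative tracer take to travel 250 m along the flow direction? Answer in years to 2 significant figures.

360 years

Differences from W1: to W2 (Δx, Δy, Δh) = (-85, -20, +0.63); to W3 = (-165, -150, +1.66).
Solve a·Δx + b·Δy = Δh: det = (-85)·(-150) − (-165)·(-20) = 9450.
∂h/∂x = [(+0.63)·(-150) − (+1.66)·(-20)] / 9450 = -0.006487
∂h/∂y = [(-85)·(+1.66) − (-165)·(+0.63)] / 9450 = -0.003931
|∇h| = √(-0.006487² + -0.003931²) = 0.007585
Seepage velocity v = K·i/n = 0.11 × 0.007585 / 0.44 = 0.001896 m/day.
t = 250 / 0.001896 = 1.319e+05 days = 361 years.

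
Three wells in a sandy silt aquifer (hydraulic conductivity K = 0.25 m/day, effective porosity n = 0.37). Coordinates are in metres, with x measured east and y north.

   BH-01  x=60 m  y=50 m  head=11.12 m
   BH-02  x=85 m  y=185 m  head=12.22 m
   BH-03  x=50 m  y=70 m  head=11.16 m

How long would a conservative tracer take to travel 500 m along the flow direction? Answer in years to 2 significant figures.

With h = a·x + b·y + c and BH-01 as origin, the differences give:
  25·a + 135·b = +1.10
  (-10)·a + 20·b = +0.04
Eliminate b (×20 and ×135, subtract): 1850·a = 16.600 → a = ∂h/∂x = +0.008973
Back-substitute: b = ∂h/∂y = +0.006486.
|∇h| = √(0.008973² + 0.006486²) = 0.01107
Seepage velocity v = K·i/n = 0.25 × 0.01107 / 0.37 = 0.00748 m/day.
t = 500 / 0.00748 = 6.684e+04 days = 183 years.

180 years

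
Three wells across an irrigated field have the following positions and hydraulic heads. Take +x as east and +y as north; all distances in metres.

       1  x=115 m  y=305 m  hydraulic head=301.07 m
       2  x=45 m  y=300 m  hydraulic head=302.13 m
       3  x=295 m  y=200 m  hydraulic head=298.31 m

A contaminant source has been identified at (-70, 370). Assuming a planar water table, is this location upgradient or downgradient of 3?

With h = a·x + b·y + c and 1 as origin, the differences give:
  (-70)·a + (-5)·b = +1.06
  180·a + (-105)·b = -2.76
Eliminate b (×(-105) and ×(-5), subtract): 8250·a = -125.100 → a = ∂h/∂x = -0.01516
Back-substitute: b = ∂h/∂y = +0.0002909.
Head at (-70, 370) = 301.07 + (-0.01516)·(-185) + (+0.0002909)·(65) = 303.89 m.
That is higher than the 298.31 m at 3, so the point is upgradient.

upgradient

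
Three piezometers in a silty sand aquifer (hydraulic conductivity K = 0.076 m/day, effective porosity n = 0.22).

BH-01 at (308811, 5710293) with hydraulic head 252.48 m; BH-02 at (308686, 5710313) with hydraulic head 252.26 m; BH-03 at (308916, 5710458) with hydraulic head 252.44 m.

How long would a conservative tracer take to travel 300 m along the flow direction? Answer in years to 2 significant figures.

Taking BH-01 as reference: BH-02−BH-01 = (-125, 20, -0.22); BH-03−BH-01 = (105, 165, -0.04).
Solve a·Δx + b·Δy = Δh: det = (-125)·165 − 105·20 = -22725.
∂h/∂x = [(-0.22)·165 − (-0.04)·20] / -22725 = +0.001562
∂h/∂y = [(-125)·(-0.04) − 105·(-0.22)] / -22725 = -0.001237
|∇h| = √(0.001562² + -0.001237²) = 0.001992
Seepage velocity v = K·i/n = 0.076 × 0.001992 / 0.22 = 0.0006881 m/day.
t = 300 / 0.0006881 = 4.36e+05 days = 1.19e+03 years.

1200 years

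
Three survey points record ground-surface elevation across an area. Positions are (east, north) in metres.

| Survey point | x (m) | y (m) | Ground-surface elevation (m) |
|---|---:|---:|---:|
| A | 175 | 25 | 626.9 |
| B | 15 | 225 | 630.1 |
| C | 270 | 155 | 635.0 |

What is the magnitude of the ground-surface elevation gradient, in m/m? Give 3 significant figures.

0.0503 m/m

With z = a·x + b·y + c and A as origin, the differences give:
  (-160)·a + 200·b = +3.2
  95·a + 130·b = +8.1
Eliminate b (×130 and ×200, subtract): -39800·a = -1204.00 → a = ∂z/∂x = +0.03025
Back-substitute: b = ∂z/∂y = +0.04020.
|∇f| = √(0.03025² + 0.04020²) = 0.05031 m/m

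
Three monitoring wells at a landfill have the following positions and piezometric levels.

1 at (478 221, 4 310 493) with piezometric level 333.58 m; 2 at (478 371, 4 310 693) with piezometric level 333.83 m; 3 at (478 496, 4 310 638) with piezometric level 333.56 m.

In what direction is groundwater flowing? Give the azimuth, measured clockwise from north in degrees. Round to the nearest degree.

151°

With h = a·x + b·y + c and 1 as origin, the differences give:
  150·a + 200·b = +0.25
  275·a + 145·b = -0.02
Eliminate b (×145 and ×200, subtract): -33250·a = 40.250 → a = ∂h/∂x = -0.001211
Back-substitute: b = ∂h/∂y = +0.002158.
Flow direction (−∇h) has components (+0.001211 E, -0.002158 N).
Azimuth = atan2(E, N) = atan2(+0.001211, -0.002158) = 150.7° ≈ 151°.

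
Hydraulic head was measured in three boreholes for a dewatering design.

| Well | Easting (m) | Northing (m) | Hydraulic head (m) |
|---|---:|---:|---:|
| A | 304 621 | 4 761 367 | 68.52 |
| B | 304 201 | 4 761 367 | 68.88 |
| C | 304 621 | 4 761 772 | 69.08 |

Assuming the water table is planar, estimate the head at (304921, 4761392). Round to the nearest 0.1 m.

∂h/∂x = (68.88 − 68.52) / (304201 − 304621) = -0.0008571
∂h/∂y = (69.08 − 68.52) / (4761772 − 4761367) = +0.001383
h(304921, 4761392) = 68.52 + (-0.0008571)·(300) + (+0.001383)·(25) = 68.52 -0.257 +0.035 = 68.297 m.

68.3 m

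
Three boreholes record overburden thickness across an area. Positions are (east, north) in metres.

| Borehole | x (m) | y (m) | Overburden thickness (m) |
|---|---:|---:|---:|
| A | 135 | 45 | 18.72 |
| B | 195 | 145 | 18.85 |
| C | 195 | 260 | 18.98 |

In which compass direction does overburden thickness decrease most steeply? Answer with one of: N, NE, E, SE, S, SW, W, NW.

S

Taking A as reference: B−A = (60, 100, +0.13); C−A = (60, 215, +0.26).
Solve a·Δx + b·Δy = Δd: det = 60·215 − 60·100 = 6900.
∂d/∂x = [(+0.13)·215 − (+0.26)·100] / 6900 = +0.0002826
∂d/∂y = [60·(+0.26) − 60·(+0.13)] / 6900 = +0.001130
Steepest decrease is along −∇f = (-0.0002826 E, -0.001130 N) → south.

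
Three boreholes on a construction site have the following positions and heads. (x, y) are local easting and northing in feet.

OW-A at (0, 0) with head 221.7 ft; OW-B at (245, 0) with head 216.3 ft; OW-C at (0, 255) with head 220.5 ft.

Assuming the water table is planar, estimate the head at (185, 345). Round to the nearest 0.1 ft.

216.0 ft

∂h/∂x = (216.3 − 221.7) / (245 − 0) = -0.02204
∂h/∂y = (220.5 − 221.7) / (255 − 0) = -0.004706
h(185, 345) = 221.7 + (-0.02204)·(185) + (-0.004706)·(345) = 221.7 -4.078 -1.624 = 215.999 ft.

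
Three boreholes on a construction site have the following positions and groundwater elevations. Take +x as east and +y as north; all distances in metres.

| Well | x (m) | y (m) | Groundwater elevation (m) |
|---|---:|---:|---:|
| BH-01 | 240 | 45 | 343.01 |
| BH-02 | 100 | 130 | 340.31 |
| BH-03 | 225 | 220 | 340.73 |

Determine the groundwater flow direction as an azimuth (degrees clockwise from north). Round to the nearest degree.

Differences from BH-01: to BH-02 (Δx, Δy, Δh) = (-140, 85, -2.70); to BH-03 = (-15, 175, -2.28).
Determinant of the coordinate differences = (-140)·175 − (-15)·85 = -23225.
∂h/∂x = [(-2.70)·175 − (-2.28)·85] / -23225 = +0.01200
∂h/∂y = [(-140)·(-2.28) − (-15)·(-2.70)] / -23225 = -0.01200
Flow direction (−∇h) has components (-0.01200 E, +0.01200 N).
Azimuth = atan2(E, N) = atan2(-0.01200, +0.01200) = 315.0° ≈ 315°.

315°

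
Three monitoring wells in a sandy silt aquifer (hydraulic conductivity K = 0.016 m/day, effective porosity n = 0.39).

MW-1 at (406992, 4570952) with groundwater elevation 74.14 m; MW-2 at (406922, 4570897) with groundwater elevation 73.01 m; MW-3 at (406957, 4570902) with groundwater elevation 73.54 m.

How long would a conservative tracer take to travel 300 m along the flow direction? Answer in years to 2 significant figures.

Three-point gradient (reference MW-1): Δ to MW-2 = (-70, -55, -1.13), Δ to MW-3 = (-35, -50, -0.60).
∂h/∂x = +0.01492, ∂h/∂y = +0.001556 (det = 1575).
|∇h| = √(0.01492² + 0.001556²) = 0.015
Seepage velocity v = K·i/n = 0.016 × 0.015 / 0.39 = 0.0006154 m/day.
t = 300 / 0.0006154 = 4.875e+05 days = 1.33e+03 years.

1300 years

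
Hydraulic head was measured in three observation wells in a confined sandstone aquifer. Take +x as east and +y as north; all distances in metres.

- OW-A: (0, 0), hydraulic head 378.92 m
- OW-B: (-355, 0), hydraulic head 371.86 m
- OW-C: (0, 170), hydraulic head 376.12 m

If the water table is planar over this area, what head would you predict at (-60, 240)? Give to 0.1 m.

373.8 m

∂h/∂x = (371.86 − 378.92) / (-355 − 0) = +0.01989
∂h/∂y = (376.12 − 378.92) / (170 − 0) = -0.01647
h(-60, 240) = 378.92 + (+0.01989)·(-60) + (-0.01647)·(240) = 378.92 -1.193 -3.953 = 373.774 m.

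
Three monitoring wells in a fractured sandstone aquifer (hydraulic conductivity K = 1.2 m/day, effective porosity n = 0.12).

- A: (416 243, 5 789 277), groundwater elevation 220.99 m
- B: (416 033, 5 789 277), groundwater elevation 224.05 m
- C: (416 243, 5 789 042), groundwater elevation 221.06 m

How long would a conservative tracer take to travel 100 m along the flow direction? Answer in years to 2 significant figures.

∂h/∂x = (224.05 − 220.99) / (416033 − 416243) = -0.01457
∂h/∂y = (221.06 − 220.99) / (5789042 − 5789277) = -0.0002979
|∇h| = √(-0.01457² + -0.0002979²) = 0.01457
Seepage velocity v = K·i/n = 1.2 × 0.01457 / 0.12 = 0.1457 m/day.
t = 100 / 0.1457 = 686.3 days = 1.88 years.

1.9 years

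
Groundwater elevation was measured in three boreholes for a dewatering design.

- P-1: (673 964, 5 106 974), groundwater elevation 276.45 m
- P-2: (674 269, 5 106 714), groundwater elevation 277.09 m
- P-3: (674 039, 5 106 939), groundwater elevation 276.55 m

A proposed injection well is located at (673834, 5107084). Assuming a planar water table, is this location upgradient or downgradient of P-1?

downgradient

Taking P-1 as reference: P-2−P-1 = (305, -260, +0.64); P-3−P-1 = (75, -35, +0.10).
Determinant of the coordinate differences = 305·(-35) − 75·(-260) = 8825.
∂h/∂x = [(+0.64)·(-35) − (+0.10)·(-260)] / 8825 = +0.0004079
∂h/∂y = [305·(+0.10) − 75·(+0.64)] / 8825 = -0.001983
Head at (673834, 5107084) = 276.45 + (+0.0004079)·(-130) + (-0.001983)·(110) = 276.18 m.
That is lower than the 276.45 m at P-1, so the point is downgradient.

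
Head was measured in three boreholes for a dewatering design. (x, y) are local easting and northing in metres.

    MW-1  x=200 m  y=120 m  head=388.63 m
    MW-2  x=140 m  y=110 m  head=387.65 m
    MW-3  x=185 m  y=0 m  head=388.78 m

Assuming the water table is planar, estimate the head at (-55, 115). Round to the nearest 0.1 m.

Three-point gradient (reference MW-1): Δ to MW-2 = (-60, -10, -0.98), Δ to MW-3 = (-15, -120, +0.15).
∂h/∂x = +0.01689, ∂h/∂y = -0.003362 (det = 7050).
h(-55, 115) = 388.63 + (+0.01689)·(-255) + (-0.003362)·(-5) = 388.63 -4.308 +0.017 = 384.339 m.

384.3 m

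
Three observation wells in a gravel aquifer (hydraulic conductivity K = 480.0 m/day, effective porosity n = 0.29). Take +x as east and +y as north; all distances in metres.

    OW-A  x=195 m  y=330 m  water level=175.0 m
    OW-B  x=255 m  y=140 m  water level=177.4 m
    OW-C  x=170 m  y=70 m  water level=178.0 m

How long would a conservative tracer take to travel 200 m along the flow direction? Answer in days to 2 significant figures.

Taking OW-A as reference: OW-B−OW-A = (60, -190, +2.4); OW-C−OW-A = (-25, -260, +3.0).
Determinant of the coordinate differences = 60·(-260) − (-25)·(-190) = -20350.
∂h/∂x = [(+2.4)·(-260) − (+3.0)·(-190)] / -20350 = +0.002654
∂h/∂y = [60·(+3.0) − (-25)·(+2.4)] / -20350 = -0.01179
|∇h| = √(0.002654² + -0.01179²) = 0.01209
Seepage velocity v = K·i/n = 480.0 × 0.01209 / 0.29 = 20.01 m/day.
t = 200 / 20.01 = 9.995 days.

10.0 days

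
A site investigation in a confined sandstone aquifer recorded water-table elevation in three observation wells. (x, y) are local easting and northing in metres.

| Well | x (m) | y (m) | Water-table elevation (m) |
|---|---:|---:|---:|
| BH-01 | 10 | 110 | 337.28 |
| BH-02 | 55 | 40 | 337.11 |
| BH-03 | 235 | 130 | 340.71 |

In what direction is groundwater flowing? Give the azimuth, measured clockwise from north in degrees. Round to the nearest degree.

Taking BH-01 as reference: BH-02−BH-01 = (45, -70, -0.17); BH-03−BH-01 = (225, 20, +3.43).
Determinant of the coordinate differences = 45·20 − 225·(-70) = 16650.
∂h/∂x = [(-0.17)·20 − (+3.43)·(-70)] / 16650 = +0.01422
∂h/∂y = [45·(+3.43) − 225·(-0.17)] / 16650 = +0.01157
Flow direction (−∇h) has components (-0.01422 E, -0.01157 N).
Azimuth = atan2(E, N) = atan2(-0.01422, -0.01157) = 230.9° ≈ 231°.

231°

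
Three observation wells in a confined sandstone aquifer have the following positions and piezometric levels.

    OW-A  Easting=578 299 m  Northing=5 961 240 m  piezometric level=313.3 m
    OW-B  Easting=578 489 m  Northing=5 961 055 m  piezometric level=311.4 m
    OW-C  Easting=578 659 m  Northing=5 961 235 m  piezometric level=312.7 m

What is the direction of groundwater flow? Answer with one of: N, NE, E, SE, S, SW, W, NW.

S

Taking OW-A as reference: OW-B−OW-A = (190, -185, -1.9); OW-C−OW-A = (360, -5, -0.6).
Determinant of the coordinate differences = 190·(-5) − 360·(-185) = 65650.
∂h/∂x = [(-1.9)·(-5) − (-0.6)·(-185)] / 65650 = -0.001546
∂h/∂y = [190·(-0.6) − 360·(-1.9)] / 65650 = +0.008682
Flow = −∇h = (+0.001546 east, -0.008682 north), which points south.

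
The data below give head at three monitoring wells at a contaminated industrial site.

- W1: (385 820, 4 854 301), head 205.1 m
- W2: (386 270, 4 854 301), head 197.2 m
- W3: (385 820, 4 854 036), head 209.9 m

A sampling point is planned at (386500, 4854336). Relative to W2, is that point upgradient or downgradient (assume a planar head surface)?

∂h/∂x = (197.2 − 205.1) / (386270 − 385820) = -0.01756
∂h/∂y = (209.9 − 205.1) / (4854036 − 4854301) = -0.01811
Head at (386500, 4854336) = 205.1 + (-0.01756)·(680) + (-0.01811)·(35) = 192.53 m.
That is lower than the 197.2 m at W2, so the point is downgradient.

downgradient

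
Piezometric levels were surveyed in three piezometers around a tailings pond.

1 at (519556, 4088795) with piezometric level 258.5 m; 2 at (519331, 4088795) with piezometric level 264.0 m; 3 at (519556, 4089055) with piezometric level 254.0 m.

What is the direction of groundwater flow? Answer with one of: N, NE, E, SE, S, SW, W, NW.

NE

∂h/∂x = (264.0 − 258.5) / (519331 − 519556) = -0.02444
∂h/∂y = (254.0 − 258.5) / (4089055 − 4088795) = -0.01731
Flow = −∇h = (+0.02444 east, +0.01731 north), which points northeast.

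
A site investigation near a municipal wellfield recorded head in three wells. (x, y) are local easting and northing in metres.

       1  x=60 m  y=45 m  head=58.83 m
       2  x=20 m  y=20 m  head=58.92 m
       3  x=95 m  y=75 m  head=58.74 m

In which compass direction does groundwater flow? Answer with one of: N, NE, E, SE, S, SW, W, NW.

Taking 1 as reference: 2−1 = (-40, -25, +0.09); 3−1 = (35, 30, -0.09).
Solve a·Δx + b·Δy = Δh: det = (-40)·30 − 35·(-25) = -325.
∂h/∂x = [(+0.09)·30 − (-0.09)·(-25)] / -325 = -0.001385
∂h/∂y = [(-40)·(-0.09) − 35·(+0.09)] / -325 = -0.001385
Flow = −∇h = (+0.001385 east, +0.001385 north), which points northeast.

NE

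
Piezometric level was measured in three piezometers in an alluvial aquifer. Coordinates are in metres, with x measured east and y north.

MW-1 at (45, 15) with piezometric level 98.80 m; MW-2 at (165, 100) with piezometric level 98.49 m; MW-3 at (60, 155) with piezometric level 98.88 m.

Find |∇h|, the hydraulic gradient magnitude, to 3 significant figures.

0.00336

Differences from MW-1: to MW-2 (Δx, Δy, Δh) = (120, 85, -0.31); to MW-3 = (15, 140, +0.08).
Solve a·Δx + b·Δy = Δh: det = 120·140 − 15·85 = 15525.
∂h/∂x = [(-0.31)·140 − (+0.08)·85] / 15525 = -0.003233
∂h/∂y = [120·(+0.08) − 15·(-0.31)] / 15525 = +0.0009179
|∇h| = √(-0.003233² + 0.0009179²) = 0.003361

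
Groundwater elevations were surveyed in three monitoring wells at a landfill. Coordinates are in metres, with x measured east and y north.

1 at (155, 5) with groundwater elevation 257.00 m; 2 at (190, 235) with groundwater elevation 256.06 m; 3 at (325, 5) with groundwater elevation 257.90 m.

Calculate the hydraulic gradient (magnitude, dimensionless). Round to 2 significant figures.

Taking 1 as reference: 2−1 = (35, 230, -0.94); 3−1 = (170, 0, +0.90).
Determinant of the coordinate differences = 35·0 − 170·230 = -39100.
∂h/∂x = [(-0.94)·0 − (+0.90)·230] / -39100 = +0.005294
∂h/∂y = [35·(+0.90) − 170·(-0.94)] / -39100 = -0.004893
|∇h| = √(0.005294² + -0.004893²) = 0.007209

0.0072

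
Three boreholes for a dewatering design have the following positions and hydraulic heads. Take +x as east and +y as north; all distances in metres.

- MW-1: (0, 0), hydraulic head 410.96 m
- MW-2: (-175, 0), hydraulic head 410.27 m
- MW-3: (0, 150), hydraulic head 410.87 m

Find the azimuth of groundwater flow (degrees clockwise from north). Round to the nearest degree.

∂h/∂x = (410.27 − 410.96) / (-175 − 0) = +0.003943
∂h/∂y = (410.87 − 410.96) / (150 − 0) = -0.0006000
Flow direction (−∇h) has components (-0.003943 E, +0.0006000 N).
Azimuth = atan2(E, N) = atan2(-0.003943, +0.0006000) = 278.7° ≈ 279°.

279°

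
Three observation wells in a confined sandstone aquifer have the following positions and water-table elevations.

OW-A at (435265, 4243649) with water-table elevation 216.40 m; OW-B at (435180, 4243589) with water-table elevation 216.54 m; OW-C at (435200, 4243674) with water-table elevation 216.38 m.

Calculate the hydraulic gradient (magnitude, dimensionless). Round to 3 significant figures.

With h = a·x + b·y + c and OW-A as origin, the differences give:
  (-85)·a + (-60)·b = +0.14
  (-65)·a + 25·b = -0.02
Eliminate b (×25 and ×(-60), subtract): -6025·a = 2.300 → a = ∂h/∂x = -0.0003817
Back-substitute: b = ∂h/∂y = -0.001793.
|∇h| = √(-0.0003817² + -0.001793²) = 0.001833

0.00183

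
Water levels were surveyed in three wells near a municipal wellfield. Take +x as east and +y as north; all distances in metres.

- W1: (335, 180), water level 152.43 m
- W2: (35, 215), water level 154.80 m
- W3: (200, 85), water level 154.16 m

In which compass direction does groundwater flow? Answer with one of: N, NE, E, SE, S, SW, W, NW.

With h = a·x + b·y + c and W1 as origin, the differences give:
  (-300)·a + 35·b = +2.37
  (-135)·a + (-95)·b = +1.73
Eliminate b (×(-95) and ×35, subtract): 33225·a = -285.700 → a = ∂h/∂x = -0.008599
Back-substitute: b = ∂h/∂y = -0.005991.
Flow = −∇h = (+0.008599 east, +0.005991 north), which points northeast.

NE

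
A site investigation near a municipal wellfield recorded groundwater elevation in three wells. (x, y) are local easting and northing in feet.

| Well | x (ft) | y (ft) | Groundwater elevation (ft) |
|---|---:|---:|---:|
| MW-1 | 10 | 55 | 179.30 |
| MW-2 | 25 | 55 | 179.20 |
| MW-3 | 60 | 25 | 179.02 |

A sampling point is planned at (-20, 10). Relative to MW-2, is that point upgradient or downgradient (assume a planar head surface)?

upgradient

Differences from MW-1: to MW-2 (Δx, Δy, Δh) = (15, 0, -0.10); to MW-3 = (50, -30, -0.28).
Determinant of the coordinate differences = 15·(-30) − 50·0 = -450.
∂h/∂x = [(-0.10)·(-30) − (-0.28)·0] / -450 = -0.006667
∂h/∂y = [15·(-0.28) − 50·(-0.10)] / -450 = -0.001778
Head at (-20, 10) = 179.30 + (-0.006667)·(-30) + (-0.001778)·(-45) = 179.58 ft.
That is higher than the 179.20 ft at MW-2, so the point is upgradient.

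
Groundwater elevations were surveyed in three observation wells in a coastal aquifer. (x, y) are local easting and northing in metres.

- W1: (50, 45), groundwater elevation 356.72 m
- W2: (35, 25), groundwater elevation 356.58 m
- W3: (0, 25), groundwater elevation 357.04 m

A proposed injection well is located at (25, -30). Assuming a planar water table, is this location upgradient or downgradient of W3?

With h = a·x + b·y + c and W1 as origin, the differences give:
  (-15)·a + (-20)·b = -0.14
  (-50)·a + (-20)·b = +0.32
Eliminate b (×(-20) and ×(-20), subtract): -700·a = 9.200 → a = ∂h/∂x = -0.01314
Back-substitute: b = ∂h/∂y = +0.01686.
Head at (25, -30) = 356.72 + (-0.01314)·(-25) + (+0.01686)·(-75) = 355.78 m.
That is lower than the 357.04 m at W3, so the point is downgradient.

downgradient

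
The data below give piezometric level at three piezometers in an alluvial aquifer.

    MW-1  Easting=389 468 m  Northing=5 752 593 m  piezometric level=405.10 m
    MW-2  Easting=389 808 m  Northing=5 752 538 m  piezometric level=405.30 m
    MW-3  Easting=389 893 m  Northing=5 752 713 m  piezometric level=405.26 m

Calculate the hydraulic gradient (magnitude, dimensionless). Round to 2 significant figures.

Taking MW-1 as reference: MW-2−MW-1 = (340, -55, +0.20); MW-3−MW-1 = (425, 120, +0.16).
Determinant of the coordinate differences = 340·120 − 425·(-55) = 64175.
∂h/∂x = [(+0.20)·120 − (+0.16)·(-55)] / 64175 = +0.0005111
∂h/∂y = [340·(+0.16) − 425·(+0.20)] / 64175 = -0.0004768
|∇h| = √(0.0005111² + -0.0004768²) = 0.000699

0.00070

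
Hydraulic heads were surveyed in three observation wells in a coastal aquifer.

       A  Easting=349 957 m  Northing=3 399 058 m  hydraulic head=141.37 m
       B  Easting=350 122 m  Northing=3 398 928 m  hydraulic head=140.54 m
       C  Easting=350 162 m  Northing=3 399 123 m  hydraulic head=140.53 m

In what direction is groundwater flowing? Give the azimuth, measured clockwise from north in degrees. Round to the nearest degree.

101°

Differences from A: to B (Δx, Δy, Δh) = (165, -130, -0.83); to C = (205, 65, -0.84).
Solve a·Δx + b·Δy = Δh: det = 165·65 − 205·(-130) = 37375.
∂h/∂x = [(-0.83)·65 − (-0.84)·(-130)] / 37375 = -0.004365
∂h/∂y = [165·(-0.84) − 205·(-0.83)] / 37375 = +0.0008441
Flow direction (−∇h) has components (+0.004365 E, -0.0008441 N).
Azimuth = atan2(E, N) = atan2(+0.004365, -0.0008441) = 100.9° ≈ 101°.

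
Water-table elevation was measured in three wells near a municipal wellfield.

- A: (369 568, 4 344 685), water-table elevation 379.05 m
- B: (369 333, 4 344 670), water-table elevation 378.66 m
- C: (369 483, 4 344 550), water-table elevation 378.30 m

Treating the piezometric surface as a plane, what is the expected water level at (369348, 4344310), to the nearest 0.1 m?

377.0 m

Differences from A: to B (Δx, Δy, Δh) = (-235, -15, -0.39); to C = (-85, -135, -0.75).
Determinant of the coordinate differences = (-235)·(-135) − (-85)·(-15) = 30450.
∂h/∂x = [(-0.39)·(-135) − (-0.75)·(-15)] / 30450 = +0.001360
∂h/∂y = [(-235)·(-0.75) − (-85)·(-0.39)] / 30450 = +0.004700
h(369348, 4344310) = 379.05 + (+0.001360)·(-220) + (+0.004700)·(-375) = 379.05 -0.299 -1.762 = 376.989 m.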